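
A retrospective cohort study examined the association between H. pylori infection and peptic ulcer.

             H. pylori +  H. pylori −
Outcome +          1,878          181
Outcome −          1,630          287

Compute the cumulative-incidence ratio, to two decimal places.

1.38

Reading the table with exposure as columns: a = 1878 (H. pylori +, case), b = 1630 (H. pylori +, non-case), c = 181 (H. pylori −, case), d = 287.
Risk in exposed = 1878/3508 = 0.53535; risk in unexposed = 181/468 = 0.38675.
RR = 0.53535 / 0.38675 = 1.38421
The risk among the exposed is 1.38 times that among the unexposed.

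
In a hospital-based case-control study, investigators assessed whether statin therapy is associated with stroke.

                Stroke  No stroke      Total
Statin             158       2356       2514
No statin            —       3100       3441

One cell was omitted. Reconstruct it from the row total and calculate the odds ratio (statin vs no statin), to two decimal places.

The missing cell is in the unexposed row: 3441 − 3100 = 341.
So a = 158, b = 2356, c = 341, d = 3100.
OR = (a·d)/(b·c) = (158 × 3100) / (2356 × 341) = 489800 / 803396 = 0.60966

0.61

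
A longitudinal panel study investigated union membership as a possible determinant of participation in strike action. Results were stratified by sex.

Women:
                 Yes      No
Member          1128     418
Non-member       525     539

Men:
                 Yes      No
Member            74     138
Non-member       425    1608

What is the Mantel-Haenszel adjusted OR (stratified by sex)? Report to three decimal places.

OR_MH = Σ(aᵢdᵢ/nᵢ) / Σ(bᵢcᵢ/nᵢ), where nᵢ is the stratum total.
Stratum 1 (Women): n = 2610; a·d/n = 1128·539/2610 = 232.9471; b·c/n = 418·525/2610 = 84.0805
Stratum 2 (Men): n = 2245; a·d/n = 74·1608/2245 = 53.0031; b·c/n = 138·425/2245 = 26.1247
OR_MH = (232.9471 + 53.0031) / (84.0805 + 26.1247) = 285.9502 / 110.2052 = 2.59471

2.595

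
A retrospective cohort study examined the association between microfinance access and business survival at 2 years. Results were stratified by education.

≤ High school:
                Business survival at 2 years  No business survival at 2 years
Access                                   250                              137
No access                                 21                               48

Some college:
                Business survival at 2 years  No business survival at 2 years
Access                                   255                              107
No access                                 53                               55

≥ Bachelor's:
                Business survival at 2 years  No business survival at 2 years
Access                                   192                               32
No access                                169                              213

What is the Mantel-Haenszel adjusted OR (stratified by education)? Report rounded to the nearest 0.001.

4.529

OR_MH = Σ(aᵢdᵢ/nᵢ) / Σ(bᵢcᵢ/nᵢ), where nᵢ is the stratum total.
Stratum 1 (≤ High school): n = 456; a·d/n = 250·48/456 = 26.3158; b·c/n = 137·21/456 = 6.3092
Stratum 2 (Some college): n = 470; a·d/n = 255·55/470 = 29.8404; b·c/n = 107·53/470 = 12.0660
Stratum 3 (≥ Bachelor's): n = 606; a·d/n = 192·213/606 = 67.4851; b·c/n = 32·169/606 = 8.9241
OR_MH = (26.3158 + 29.8404 + 67.4851) / (6.3092 + 12.0660 + 8.9241) = 123.6414 / 27.2993 = 4.52911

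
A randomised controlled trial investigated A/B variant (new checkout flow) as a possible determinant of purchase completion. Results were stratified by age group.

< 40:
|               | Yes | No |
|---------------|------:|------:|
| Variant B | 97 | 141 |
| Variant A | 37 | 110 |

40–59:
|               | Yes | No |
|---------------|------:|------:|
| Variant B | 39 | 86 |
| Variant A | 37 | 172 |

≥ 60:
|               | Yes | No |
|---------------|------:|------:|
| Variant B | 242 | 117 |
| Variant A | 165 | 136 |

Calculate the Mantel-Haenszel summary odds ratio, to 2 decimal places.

1.87

OR_MH = Σ(aᵢdᵢ/nᵢ) / Σ(bᵢcᵢ/nᵢ), where nᵢ is the stratum total.
Stratum 1 (< 40): n = 385; a·d/n = 97·110/385 = 27.7143; b·c/n = 141·37/385 = 13.5506
Stratum 2 (40–59): n = 334; a·d/n = 39·172/334 = 20.0838; b·c/n = 86·37/334 = 9.5269
Stratum 3 (≥ 60): n = 660; a·d/n = 242·136/660 = 49.8667; b·c/n = 117·165/660 = 29.2500
OR_MH = (27.7143 + 20.0838 + 49.8667) / (13.5506 + 9.5269 + 29.2500) = 97.6648 / 52.3276 = 1.86641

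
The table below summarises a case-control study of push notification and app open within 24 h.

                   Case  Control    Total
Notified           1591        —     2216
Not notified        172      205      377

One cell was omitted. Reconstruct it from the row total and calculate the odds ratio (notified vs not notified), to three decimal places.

The missing cell is in the exposed row: 2216 − 1591 = 625.
So a = 1591, b = 625, c = 172, d = 205.
OR = (a·d)/(b·c) = (1591 × 205) / (625 × 172) = 326155 / 107500 = 3.03400

3.034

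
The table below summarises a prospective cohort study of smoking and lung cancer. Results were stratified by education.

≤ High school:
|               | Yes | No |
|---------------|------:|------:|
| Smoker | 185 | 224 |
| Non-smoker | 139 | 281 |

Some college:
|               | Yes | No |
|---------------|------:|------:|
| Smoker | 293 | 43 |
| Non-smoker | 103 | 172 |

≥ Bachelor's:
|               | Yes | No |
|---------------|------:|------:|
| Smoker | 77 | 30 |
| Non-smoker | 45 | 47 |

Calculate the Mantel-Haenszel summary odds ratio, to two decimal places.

3.17

OR_MH = Σ(aᵢdᵢ/nᵢ) / Σ(bᵢcᵢ/nᵢ), where nᵢ is the stratum total.
Stratum 1 (≤ High school): n = 829; a·d/n = 185·281/829 = 62.7081; b·c/n = 224·139/829 = 37.5585
Stratum 2 (Some college): n = 611; a·d/n = 293·172/611 = 82.4812; b·c/n = 43·103/611 = 7.2488
Stratum 3 (≥ Bachelor's): n = 199; a·d/n = 77·47/199 = 18.1859; b·c/n = 30·45/199 = 6.7839
OR_MH = (62.7081 + 82.4812 + 18.1859) / (37.5585 + 7.2488 + 6.7839) = 163.3752 / 51.5912 = 3.16673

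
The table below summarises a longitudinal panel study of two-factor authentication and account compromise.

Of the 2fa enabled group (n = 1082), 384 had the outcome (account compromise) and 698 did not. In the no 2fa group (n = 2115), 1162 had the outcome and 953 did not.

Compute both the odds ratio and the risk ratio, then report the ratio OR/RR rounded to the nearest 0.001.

0.698

From the description: a = 384, b = 698, c = 1162, d = 953.
OR = (384·953)/(698·1162) = 365952/811076 = 0.45119
Risk in exposed = 384/1082 = 0.35490; risk in unexposed = 1162/2115 = 0.54941; RR = 0.64596
OR/RR = 0.45119 / 0.64596 = 0.69848
The outcome is not rare, so the OR lies further from 1 than the RR.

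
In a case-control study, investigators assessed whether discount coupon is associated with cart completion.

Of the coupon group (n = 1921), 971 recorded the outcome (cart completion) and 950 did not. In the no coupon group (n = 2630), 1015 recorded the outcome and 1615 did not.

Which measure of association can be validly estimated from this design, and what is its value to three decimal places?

From the description: a = 971, b = 950, c = 1015, d = 1615.
This is a case-control study: participants were sampled on outcome status, so risks in the source population cannot be estimated directly — relative risk is not valid here. The odds ratio is the appropriate measure.
OR = (a·d)/(b·c) = (971 × 1615) / (950 × 1015) = 1568165 / 964250 = 1.62631

1.626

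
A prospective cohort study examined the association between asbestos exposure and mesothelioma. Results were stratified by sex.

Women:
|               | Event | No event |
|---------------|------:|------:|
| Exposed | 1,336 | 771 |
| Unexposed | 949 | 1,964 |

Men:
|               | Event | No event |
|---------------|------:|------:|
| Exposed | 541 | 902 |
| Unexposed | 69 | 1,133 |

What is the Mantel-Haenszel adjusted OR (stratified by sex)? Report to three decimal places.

OR_MH = Σ(aᵢdᵢ/nᵢ) / Σ(bᵢcᵢ/nᵢ), where nᵢ is the stratum total.
Stratum 1 (Women): n = 5020; a·d/n = 1336·1964/5020 = 522.6900; b·c/n = 771·949/5020 = 145.7528
Stratum 2 (Men): n = 2645; a·d/n = 541·1133/2645 = 231.7403; b·c/n = 902·69/2645 = 23.5304
OR_MH = (522.6900 + 231.7403) / (145.7528 + 23.5304) = 754.4303 / 169.2832 = 4.45662

4.457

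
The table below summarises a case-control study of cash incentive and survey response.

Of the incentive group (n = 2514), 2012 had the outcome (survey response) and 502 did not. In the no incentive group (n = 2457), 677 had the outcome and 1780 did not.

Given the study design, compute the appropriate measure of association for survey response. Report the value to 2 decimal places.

10.54

From the description: a = 2012, b = 502, c = 677, d = 1780.
This is a case-control study: participants were sampled on outcome status, so risks in the source population cannot be estimated directly — relative risk is not valid here. The odds ratio is the appropriate measure.
OR = (a·d)/(b·c) = (2012 × 1780) / (502 × 677) = 3581360 / 339854 = 10.53794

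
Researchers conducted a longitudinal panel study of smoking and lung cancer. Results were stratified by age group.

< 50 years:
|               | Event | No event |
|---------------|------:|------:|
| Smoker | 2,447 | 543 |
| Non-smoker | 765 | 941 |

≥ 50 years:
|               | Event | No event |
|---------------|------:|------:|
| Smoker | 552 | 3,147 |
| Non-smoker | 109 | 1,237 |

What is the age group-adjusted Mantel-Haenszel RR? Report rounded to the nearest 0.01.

RR_MH = Σ(aᵢ·n₀ᵢ/nᵢ) / Σ(cᵢ·n₁ᵢ/nᵢ), with n₁ᵢ = aᵢ+bᵢ (exposed), n₀ᵢ = cᵢ+dᵢ (unexposed), nᵢ = n₁ᵢ+n₀ᵢ.
Stratum 1 (< 50 years): n₁ = 2990, n₀ = 1706, n = 4696; a·n₀/n = 2447·1706/4696 = 888.9655; c·n₁/n = 765·2990/4696 = 487.0848
Stratum 2 (≥ 50 years): n₁ = 3699, n₀ = 1346, n = 5045; a·n₀/n = 552·1346/5045 = 147.2729; c·n₁/n = 109·3699/5045 = 79.9189
RR_MH = (888.9655 + 147.2729) / (487.0848 + 79.9189) = 1036.2384 / 567.0037 = 1.82757

1.83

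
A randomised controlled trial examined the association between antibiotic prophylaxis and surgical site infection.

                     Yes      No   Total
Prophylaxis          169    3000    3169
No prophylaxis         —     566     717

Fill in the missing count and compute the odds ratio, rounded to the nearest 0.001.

The missing cell is in the unexposed row: 717 − 566 = 151.
So a = 169, b = 3000, c = 151, d = 566.
OR = (a·d)/(b·c) = (169 × 566) / (3000 × 151) = 95654 / 453000 = 0.21116

0.211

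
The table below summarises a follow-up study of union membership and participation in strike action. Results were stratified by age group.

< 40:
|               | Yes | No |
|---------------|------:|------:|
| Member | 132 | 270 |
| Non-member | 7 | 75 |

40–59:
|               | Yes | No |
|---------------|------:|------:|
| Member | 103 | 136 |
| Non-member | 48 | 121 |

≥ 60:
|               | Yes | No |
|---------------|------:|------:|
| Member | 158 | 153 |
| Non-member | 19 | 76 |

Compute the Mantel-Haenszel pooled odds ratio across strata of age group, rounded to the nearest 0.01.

2.98

OR_MH = Σ(aᵢdᵢ/nᵢ) / Σ(bᵢcᵢ/nᵢ), where nᵢ is the stratum total.
Stratum 1 (< 40): n = 484; a·d/n = 132·75/484 = 20.4545; b·c/n = 270·7/484 = 3.9050
Stratum 2 (40–59): n = 408; a·d/n = 103·121/408 = 30.5466; b·c/n = 136·48/408 = 16.0000
Stratum 3 (≥ 60): n = 406; a·d/n = 158·76/406 = 29.5764; b·c/n = 153·19/406 = 7.1601
OR_MH = (20.4545 + 30.5466 + 29.5764) / (3.9050 + 16.0000 + 7.1601) = 80.5775 / 27.0651 = 2.97718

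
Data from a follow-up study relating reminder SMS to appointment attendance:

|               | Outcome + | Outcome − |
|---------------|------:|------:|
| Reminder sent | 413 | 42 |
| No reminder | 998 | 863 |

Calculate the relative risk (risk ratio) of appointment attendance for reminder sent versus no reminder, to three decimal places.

Cells: a = 413, b = 42, c = 998, d = 863.
Risk in exposed = 413/455 = 0.90769; risk in unexposed = 998/1861 = 0.53627.
RR = 0.90769 / 0.53627 = 1.69260
The risk among the exposed is 1.69 times that among the unexposed.

1.693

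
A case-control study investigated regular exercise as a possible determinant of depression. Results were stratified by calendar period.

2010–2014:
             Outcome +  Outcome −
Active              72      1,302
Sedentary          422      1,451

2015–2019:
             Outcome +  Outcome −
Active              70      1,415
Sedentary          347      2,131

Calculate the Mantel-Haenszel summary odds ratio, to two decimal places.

0.24

OR_MH = Σ(aᵢdᵢ/nᵢ) / Σ(bᵢcᵢ/nᵢ), where nᵢ is the stratum total.
Stratum 1 (2010–2014): n = 3247; a·d/n = 72·1451/3247 = 32.1749; b·c/n = 1302·422/3247 = 169.2159
Stratum 2 (2015–2019): n = 3963; a·d/n = 70·2131/3963 = 37.6407; b·c/n = 1415·347/3963 = 123.8973
OR_MH = (32.1749 + 37.6407) / (169.2159 + 123.8973) = 69.8156 / 293.1132 = 0.23819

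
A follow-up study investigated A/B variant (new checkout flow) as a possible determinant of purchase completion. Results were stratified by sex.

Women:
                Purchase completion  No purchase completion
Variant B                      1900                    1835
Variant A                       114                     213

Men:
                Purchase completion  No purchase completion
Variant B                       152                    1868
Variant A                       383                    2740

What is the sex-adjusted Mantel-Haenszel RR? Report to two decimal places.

RR_MH = Σ(aᵢ·n₀ᵢ/nᵢ) / Σ(cᵢ·n₁ᵢ/nᵢ), with n₁ᵢ = aᵢ+bᵢ (exposed), n₀ᵢ = cᵢ+dᵢ (unexposed), nᵢ = n₁ᵢ+n₀ᵢ.
Stratum 1 (Women): n₁ = 3735, n₀ = 327, n = 4062; a·n₀/n = 1900·327/4062 = 152.9542; c·n₁/n = 114·3735/4062 = 104.8227
Stratum 2 (Men): n₁ = 2020, n₀ = 3123, n = 5143; a·n₀/n = 152·3123/5143 = 92.2994; c·n₁/n = 383·2020/5143 = 150.4297
RR_MH = (152.9542 + 92.2994) / (104.8227 + 150.4297) = 245.2536 / 255.2525 = 0.96083

0.96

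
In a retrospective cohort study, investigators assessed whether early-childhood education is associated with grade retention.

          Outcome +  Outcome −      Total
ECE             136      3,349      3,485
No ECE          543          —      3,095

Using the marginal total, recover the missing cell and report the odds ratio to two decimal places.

0.19

The missing cell is in the unexposed row: 3095 − 543 = 2552.
So a = 136, b = 3349, c = 543, d = 2552.
OR = (a·d)/(b·c) = (136 × 2552) / (3349 × 543) = 347072 / 1818507 = 0.19086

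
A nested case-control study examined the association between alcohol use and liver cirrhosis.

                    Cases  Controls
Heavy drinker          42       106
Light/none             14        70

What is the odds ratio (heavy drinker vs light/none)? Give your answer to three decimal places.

Cells: a = 42, b = 106, c = 14, d = 70.
OR = (a·d)/(b·c) = (42 × 70) / (106 × 14) = 2940 / 1484 = 1.98113
The odds of liver cirrhosis are about 1.98 times as high in the heavy drinker group.

1.981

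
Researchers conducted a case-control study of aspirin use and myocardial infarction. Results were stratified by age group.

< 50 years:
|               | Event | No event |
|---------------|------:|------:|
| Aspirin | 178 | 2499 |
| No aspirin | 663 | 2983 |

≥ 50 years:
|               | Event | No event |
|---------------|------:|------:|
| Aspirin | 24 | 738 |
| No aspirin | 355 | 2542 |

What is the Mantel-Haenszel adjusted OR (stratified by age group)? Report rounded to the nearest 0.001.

OR_MH = Σ(aᵢdᵢ/nᵢ) / Σ(bᵢcᵢ/nᵢ), where nᵢ is the stratum total.
Stratum 1 (< 50 years): n = 6323; a·d/n = 178·2983/6323 = 83.9750; b·c/n = 2499·663/6323 = 262.0334
Stratum 2 (≥ 50 years): n = 3659; a·d/n = 24·2542/3659 = 16.6734; b·c/n = 738·355/3659 = 71.6015
OR_MH = (83.9750 + 16.6734) / (262.0334 + 71.6015) = 100.6484 / 333.6349 = 0.30167

0.302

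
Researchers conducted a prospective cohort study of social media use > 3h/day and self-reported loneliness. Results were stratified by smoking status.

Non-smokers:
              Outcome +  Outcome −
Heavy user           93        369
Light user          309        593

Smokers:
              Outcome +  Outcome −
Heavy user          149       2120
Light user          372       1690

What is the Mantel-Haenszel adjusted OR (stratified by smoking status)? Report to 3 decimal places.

0.371

OR_MH = Σ(aᵢdᵢ/nᵢ) / Σ(bᵢcᵢ/nᵢ), where nᵢ is the stratum total.
Stratum 1 (Non-smokers): n = 1364; a·d/n = 93·593/1364 = 40.4318; b·c/n = 369·309/1364 = 83.5931
Stratum 2 (Smokers): n = 4331; a·d/n = 149·1690/4331 = 58.1413; b·c/n = 2120·372/4331 = 182.0919
OR_MH = (40.4318 + 58.1413) / (83.5931 + 182.0919) = 98.5731 / 265.6850 = 0.37102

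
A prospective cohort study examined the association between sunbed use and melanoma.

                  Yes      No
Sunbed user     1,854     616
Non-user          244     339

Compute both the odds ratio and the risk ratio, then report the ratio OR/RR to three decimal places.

2.332

Cells: a = 1854, b = 616, c = 244, d = 339.
OR = (1854·339)/(616·244) = 628506/150304 = 4.18157
Risk in exposed = 1854/2470 = 0.75061; risk in unexposed = 244/583 = 0.41852; RR = 1.79346
OR/RR = 4.18157 / 1.79346 = 2.33156
The outcome is not rare, so the OR lies further from 1 than the RR.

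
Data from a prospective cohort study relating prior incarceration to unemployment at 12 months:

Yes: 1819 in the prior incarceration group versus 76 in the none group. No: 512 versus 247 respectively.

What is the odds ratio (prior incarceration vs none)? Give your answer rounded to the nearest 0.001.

11.546

From the description: a = 1819, b = 512, c = 76, d = 247.
OR = (a·d)/(b·c) = (1819 × 247) / (512 × 76) = 449293 / 38912 = 11.54639
The odds of unemployment at 12 months are about 11.55 times as high in the prior incarceration group.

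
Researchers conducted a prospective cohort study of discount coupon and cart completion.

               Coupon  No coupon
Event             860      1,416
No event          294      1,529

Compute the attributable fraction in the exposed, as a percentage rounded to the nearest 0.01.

35.48

Reading the table with exposure as columns: a = 860 (Coupon, case), b = 294 (Coupon, non-case), c = 1416 (No coupon, case), d = 1529.
Risk in exposed = 860/1154 = 0.74523; risk in unexposed = 1416/2945 = 0.48081.
RR = 0.74523/0.48081 = 1.54994
AR% = (RR − 1)/RR × 100 = (1.54994 − 1)/1.54994 × 100 = 35.4813%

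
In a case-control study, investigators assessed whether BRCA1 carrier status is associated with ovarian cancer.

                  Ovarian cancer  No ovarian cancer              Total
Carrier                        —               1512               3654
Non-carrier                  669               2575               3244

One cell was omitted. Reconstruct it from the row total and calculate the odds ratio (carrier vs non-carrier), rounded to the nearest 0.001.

5.453

The missing cell is in the exposed row: 3654 − 1512 = 2142.
So a = 2142, b = 1512, c = 669, d = 2575.
OR = (a·d)/(b·c) = (2142 × 2575) / (1512 × 669) = 5515650 / 1011528 = 5.45279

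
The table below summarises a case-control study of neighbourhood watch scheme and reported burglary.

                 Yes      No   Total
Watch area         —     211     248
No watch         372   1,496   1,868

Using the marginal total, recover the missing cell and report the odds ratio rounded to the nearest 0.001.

The missing cell is in the exposed row: 248 − 211 = 37.
So a = 37, b = 211, c = 372, d = 1496.
OR = (a·d)/(b·c) = (37 × 1496) / (211 × 372) = 55352 / 78492 = 0.70519

0.705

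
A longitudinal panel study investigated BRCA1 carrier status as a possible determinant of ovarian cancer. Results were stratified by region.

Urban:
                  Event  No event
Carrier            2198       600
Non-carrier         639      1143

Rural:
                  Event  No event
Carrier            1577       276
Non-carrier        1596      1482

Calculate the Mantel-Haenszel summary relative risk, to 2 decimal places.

RR_MH = Σ(aᵢ·n₀ᵢ/nᵢ) / Σ(cᵢ·n₁ᵢ/nᵢ), with n₁ᵢ = aᵢ+bᵢ (exposed), n₀ᵢ = cᵢ+dᵢ (unexposed), nᵢ = n₁ᵢ+n₀ᵢ.
Stratum 1 (Urban): n₁ = 2798, n₀ = 1782, n = 4580; a·n₀/n = 2198·1782/4580 = 855.2044; c·n₁/n = 639·2798/4580 = 390.3760
Stratum 2 (Rural): n₁ = 1853, n₀ = 3078, n = 4931; a·n₀/n = 1577·3078/4931 = 984.3857; c·n₁/n = 1596·1853/4931 = 599.7542
RR_MH = (855.2044 + 984.3857) / (390.3760 + 599.7542) = 1839.5901 / 990.1302 = 1.85793

1.86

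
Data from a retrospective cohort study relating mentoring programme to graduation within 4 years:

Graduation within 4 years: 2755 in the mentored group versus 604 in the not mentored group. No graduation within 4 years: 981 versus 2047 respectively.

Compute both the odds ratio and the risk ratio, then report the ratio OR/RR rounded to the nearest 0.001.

From the description: a = 2755, b = 981, c = 604, d = 2047.
OR = (2755·2047)/(981·604) = 5639485/592524 = 9.51773
Risk in exposed = 2755/3736 = 0.73742; risk in unexposed = 604/2651 = 0.22784; RR = 3.23659
OR/RR = 9.51773 / 3.23659 = 2.94067
The outcome is not rare, so the OR lies further from 1 than the RR.

2.941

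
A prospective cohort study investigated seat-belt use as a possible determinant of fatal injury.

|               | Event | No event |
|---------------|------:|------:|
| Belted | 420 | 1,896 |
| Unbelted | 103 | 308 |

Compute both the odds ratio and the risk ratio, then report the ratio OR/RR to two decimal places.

Cells: a = 420, b = 1896, c = 103, d = 308.
OR = (420·308)/(1896·103) = 129360/195288 = 0.66241
Risk in exposed = 420/2316 = 0.18135; risk in unexposed = 103/411 = 0.25061; RR = 0.72363
OR/RR = 0.66241 / 0.72363 = 0.91540
The outcome is not rare, so the OR lies further from 1 than the RR.

0.92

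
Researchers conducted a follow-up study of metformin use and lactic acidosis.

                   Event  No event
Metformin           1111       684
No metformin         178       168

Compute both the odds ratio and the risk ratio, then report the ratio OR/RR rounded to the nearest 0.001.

1.274

Cells: a = 1111, b = 684, c = 178, d = 168.
OR = (1111·168)/(684·178) = 186648/121752 = 1.53302
Risk in exposed = 1111/1795 = 0.61894; risk in unexposed = 178/346 = 0.51445; RR = 1.20311
OR/RR = 1.53302 / 1.20311 = 1.27421
The outcome is not rare, so the OR lies further from 1 than the RR.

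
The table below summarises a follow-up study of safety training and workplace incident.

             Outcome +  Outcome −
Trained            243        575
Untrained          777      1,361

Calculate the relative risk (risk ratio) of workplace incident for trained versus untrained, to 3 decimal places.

Cells: a = 243, b = 575, c = 777, d = 1361.
Risk in exposed = 243/818 = 0.29707; risk in unexposed = 777/2138 = 0.36342.
RR = 0.29707 / 0.36342 = 0.81741
The risk is 18% lower among the exposed than among the unexposed.

0.817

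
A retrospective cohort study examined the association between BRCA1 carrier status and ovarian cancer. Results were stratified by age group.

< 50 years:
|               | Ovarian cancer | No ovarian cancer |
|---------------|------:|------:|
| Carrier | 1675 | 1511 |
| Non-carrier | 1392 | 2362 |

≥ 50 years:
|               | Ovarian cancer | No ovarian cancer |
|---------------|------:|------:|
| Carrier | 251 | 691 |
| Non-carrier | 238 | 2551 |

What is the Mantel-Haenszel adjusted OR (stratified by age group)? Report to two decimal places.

2.14

OR_MH = Σ(aᵢdᵢ/nᵢ) / Σ(bᵢcᵢ/nᵢ), where nᵢ is the stratum total.
Stratum 1 (< 50 years): n = 6940; a·d/n = 1675·2362/6940 = 570.0793; b·c/n = 1511·1392/6940 = 303.0709
Stratum 2 (≥ 50 years): n = 3731; a·d/n = 251·2551/3731 = 171.6165; b·c/n = 691·238/3731 = 44.0788
OR_MH = (570.0793 + 171.6165) / (303.0709 + 44.0788) = 741.6957 / 347.1497 = 2.13653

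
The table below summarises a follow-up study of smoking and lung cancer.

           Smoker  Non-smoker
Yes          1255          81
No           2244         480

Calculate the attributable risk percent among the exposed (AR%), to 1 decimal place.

59.7

Reading the table with exposure as columns: a = 1255 (Smoker, case), b = 2244 (Smoker, non-case), c = 81 (Non-smoker, case), d = 480.
Risk in exposed = 1255/3499 = 0.35867; risk in unexposed = 81/561 = 0.14439.
RR = 0.35867/0.14439 = 2.48415
AR% = (RR − 1)/RR × 100 = (2.48415 − 1)/2.48415 × 100 = 59.7448%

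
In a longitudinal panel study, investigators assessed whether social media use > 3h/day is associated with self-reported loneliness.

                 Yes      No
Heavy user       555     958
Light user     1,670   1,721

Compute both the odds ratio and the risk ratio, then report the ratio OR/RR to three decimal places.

Cells: a = 555, b = 958, c = 1670, d = 1721.
OR = (555·1721)/(958·1670) = 955155/1599860 = 0.59702
Risk in exposed = 555/1513 = 0.36682; risk in unexposed = 1670/3391 = 0.49248; RR = 0.74484
OR/RR = 0.59702 / 0.74484 = 0.80154
The outcome is not rare, so the OR lies further from 1 than the RR.

0.802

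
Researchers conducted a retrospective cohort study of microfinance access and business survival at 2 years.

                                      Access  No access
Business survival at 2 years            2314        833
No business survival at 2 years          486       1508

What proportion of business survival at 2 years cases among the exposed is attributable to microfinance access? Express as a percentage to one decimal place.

Reading the table with exposure as columns: a = 2314 (Access, case), b = 486 (Access, non-case), c = 833 (No access, case), d = 1508.
Risk in exposed = 2314/2800 = 0.82643; risk in unexposed = 833/2341 = 0.35583.
RR = 0.82643/0.35583 = 2.32253
AR% = (RR − 1)/RR × 100 = (2.32253 − 1)/2.32253 × 100 = 56.9435%

56.9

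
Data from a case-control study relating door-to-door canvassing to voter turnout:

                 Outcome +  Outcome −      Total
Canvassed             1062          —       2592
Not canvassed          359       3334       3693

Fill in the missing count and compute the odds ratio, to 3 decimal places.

6.446

The missing cell is in the exposed row: 2592 − 1062 = 1530.
So a = 1062, b = 1530, c = 359, d = 3334.
OR = (a·d)/(b·c) = (1062 × 3334) / (1530 × 359) = 3540708 / 549270 = 6.44621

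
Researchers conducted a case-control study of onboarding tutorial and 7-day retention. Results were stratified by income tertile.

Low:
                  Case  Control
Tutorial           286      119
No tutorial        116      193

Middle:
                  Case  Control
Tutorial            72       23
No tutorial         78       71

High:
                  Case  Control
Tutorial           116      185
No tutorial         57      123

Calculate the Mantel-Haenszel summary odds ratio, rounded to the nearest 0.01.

2.63

OR_MH = Σ(aᵢdᵢ/nᵢ) / Σ(bᵢcᵢ/nᵢ), where nᵢ is the stratum total.
Stratum 1 (Low): n = 714; a·d/n = 286·193/714 = 77.3081; b·c/n = 119·116/714 = 19.3333
Stratum 2 (Middle): n = 244; a·d/n = 72·71/244 = 20.9508; b·c/n = 23·78/244 = 7.3525
Stratum 3 (High): n = 481; a·d/n = 116·123/481 = 29.6632; b·c/n = 185·57/481 = 21.9231
OR_MH = (77.3081 + 20.9508 + 29.6632) / (19.3333 + 7.3525 + 21.9231) = 127.9221 / 48.6089 = 2.63166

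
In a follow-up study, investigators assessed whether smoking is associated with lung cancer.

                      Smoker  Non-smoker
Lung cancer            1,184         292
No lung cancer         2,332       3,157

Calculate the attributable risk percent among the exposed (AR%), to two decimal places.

Reading the table with exposure as columns: a = 1184 (Smoker, case), b = 2332 (Smoker, non-case), c = 292 (Non-smoker, case), d = 3157.
Risk in exposed = 1184/3516 = 0.33675; risk in unexposed = 292/3449 = 0.08466.
RR = 0.33675/0.08466 = 3.97753
AR% = (RR − 1)/RR × 100 = (3.97753 − 1)/3.97753 × 100 = 74.8588%

74.86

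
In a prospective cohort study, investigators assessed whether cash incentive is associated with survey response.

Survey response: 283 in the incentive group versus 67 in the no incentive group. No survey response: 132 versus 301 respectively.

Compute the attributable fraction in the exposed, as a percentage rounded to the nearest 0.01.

From the description: a = 283, b = 132, c = 67, d = 301.
Risk in exposed = 283/415 = 0.68193; risk in unexposed = 67/368 = 0.18207.
RR = 0.68193/0.18207 = 3.74551
AR% = (RR − 1)/RR × 100 = (3.74551 − 1)/3.74551 × 100 = 73.3014%

73.30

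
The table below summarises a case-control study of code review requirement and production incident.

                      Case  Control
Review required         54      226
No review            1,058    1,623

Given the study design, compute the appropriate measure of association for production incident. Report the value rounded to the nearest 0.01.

Cells: a = 54, b = 226, c = 1058, d = 1623.
This is a case-control study: participants were sampled on outcome status, so risks in the source population cannot be estimated directly — relative risk is not valid here. The odds ratio is the appropriate measure.
OR = (a·d)/(b·c) = (54 × 1623) / (226 × 1058) = 87642 / 239108 = 0.36654

0.37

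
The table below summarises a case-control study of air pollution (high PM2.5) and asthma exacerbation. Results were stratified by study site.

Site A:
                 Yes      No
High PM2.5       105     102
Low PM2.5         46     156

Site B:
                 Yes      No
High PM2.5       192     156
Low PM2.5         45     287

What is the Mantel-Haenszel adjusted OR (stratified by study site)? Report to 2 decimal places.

5.56

OR_MH = Σ(aᵢdᵢ/nᵢ) / Σ(bᵢcᵢ/nᵢ), where nᵢ is the stratum total.
Stratum 1 (Site A): n = 409; a·d/n = 105·156/409 = 40.0489; b·c/n = 102·46/409 = 11.4719
Stratum 2 (Site B): n = 680; a·d/n = 192·287/680 = 81.0353; b·c/n = 156·45/680 = 10.3235
OR_MH = (40.0489 + 81.0353) / (11.4719 + 10.3235) = 121.0842 / 21.7954 = 5.55549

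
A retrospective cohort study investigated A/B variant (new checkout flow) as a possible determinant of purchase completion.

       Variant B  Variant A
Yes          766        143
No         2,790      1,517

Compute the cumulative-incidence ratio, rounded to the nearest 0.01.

Reading the table with exposure as columns: a = 766 (Variant B, case), b = 2790 (Variant B, non-case), c = 143 (Variant A, case), d = 1517.
Risk in exposed = 766/3556 = 0.21541; risk in unexposed = 143/1660 = 0.08614.
RR = 0.21541 / 0.08614 = 2.50057
The risk among the exposed is 2.50 times that among the unexposed.

2.50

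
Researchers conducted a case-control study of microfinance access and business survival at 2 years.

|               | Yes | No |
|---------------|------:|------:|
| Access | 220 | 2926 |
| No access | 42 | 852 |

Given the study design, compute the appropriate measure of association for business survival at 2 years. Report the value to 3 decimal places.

Cells: a = 220, b = 2926, c = 42, d = 852.
This is a case-control study: participants were sampled on outcome status, so risks in the source population cannot be estimated directly — relative risk is not valid here. The odds ratio is the appropriate measure.
OR = (a·d)/(b·c) = (220 × 852) / (2926 × 42) = 187440 / 122892 = 1.52524

1.525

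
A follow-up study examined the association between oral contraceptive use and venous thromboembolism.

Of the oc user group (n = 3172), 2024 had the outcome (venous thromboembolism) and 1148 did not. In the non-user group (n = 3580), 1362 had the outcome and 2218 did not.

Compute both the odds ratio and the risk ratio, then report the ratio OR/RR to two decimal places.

1.71

From the description: a = 2024, b = 1148, c = 1362, d = 2218.
OR = (2024·2218)/(1148·1362) = 4489232/1563576 = 2.87113
Risk in exposed = 2024/3172 = 0.63808; risk in unexposed = 1362/3580 = 0.38045; RR = 1.67719
OR/RR = 2.87113 / 1.67719 = 1.71187
The outcome is not rare, so the OR lies further from 1 than the RR.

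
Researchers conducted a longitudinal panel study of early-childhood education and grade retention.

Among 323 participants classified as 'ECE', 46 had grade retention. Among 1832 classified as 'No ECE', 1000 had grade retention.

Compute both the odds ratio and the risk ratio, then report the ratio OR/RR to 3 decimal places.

From the description: a = 46, b = 277, c = 1000, d = 832.
OR = (46·832)/(277·1000) = 38272/277000 = 0.13817
Risk in exposed = 46/323 = 0.14241; risk in unexposed = 1000/1832 = 0.54585; RR = 0.26090
OR/RR = 0.13817 / 0.26090 = 0.52957
The outcome is not rare, so the OR lies further from 1 than the RR.

0.530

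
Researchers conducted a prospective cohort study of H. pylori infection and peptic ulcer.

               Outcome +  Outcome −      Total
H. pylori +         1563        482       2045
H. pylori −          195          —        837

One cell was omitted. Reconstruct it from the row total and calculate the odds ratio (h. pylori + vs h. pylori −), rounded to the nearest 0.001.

10.676

The missing cell is in the unexposed row: 837 − 195 = 642.
So a = 1563, b = 482, c = 195, d = 642.
OR = (a·d)/(b·c) = (1563 × 642) / (482 × 195) = 1003446 / 93990 = 10.67609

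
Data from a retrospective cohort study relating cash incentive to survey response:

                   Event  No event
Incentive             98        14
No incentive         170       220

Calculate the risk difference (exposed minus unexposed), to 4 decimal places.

Cells: a = 98, b = 14, c = 170, d = 220.
Risk in exposed = 98/112 = 0.875000; risk in unexposed = 170/390 = 0.435897.
Risk difference = 0.875000 − 0.435897 = 0.439103

0.4391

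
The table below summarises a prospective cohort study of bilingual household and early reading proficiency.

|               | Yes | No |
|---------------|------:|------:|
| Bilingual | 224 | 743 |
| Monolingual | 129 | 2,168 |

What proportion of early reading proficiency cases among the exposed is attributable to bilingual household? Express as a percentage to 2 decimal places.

Cells: a = 224, b = 743, c = 129, d = 2168.
Risk in exposed = 224/967 = 0.23164; risk in unexposed = 129/2297 = 0.05616.
RR = 0.23164/0.05616 = 4.12470
AR% = (RR − 1)/RR × 100 = (4.12470 − 1)/4.12470 × 100 = 75.7558%

75.76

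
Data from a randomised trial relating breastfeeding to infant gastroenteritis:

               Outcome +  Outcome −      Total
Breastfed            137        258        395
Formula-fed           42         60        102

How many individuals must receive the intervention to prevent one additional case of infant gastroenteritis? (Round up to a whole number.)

Risk in treated group = 137/395 = 0.34684; risk in control = 42/102 = 0.41176.
Absolute risk reduction = 0.41176 − 0.34684 = 0.06493
NNT = 1 / ARR = 1 / 0.06493 = 15.401 → round up → 16

16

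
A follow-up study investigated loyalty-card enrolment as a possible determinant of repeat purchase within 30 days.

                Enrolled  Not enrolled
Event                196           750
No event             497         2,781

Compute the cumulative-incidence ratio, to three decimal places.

1.332

Reading the table with exposure as columns: a = 196 (Enrolled, case), b = 497 (Enrolled, non-case), c = 750 (Not enrolled, case), d = 2781.
Risk in exposed = 196/693 = 0.28283; risk in unexposed = 750/3531 = 0.21240.
RR = 0.28283 / 0.21240 = 1.33156
The risk among the exposed is 1.33 times that among the unexposed.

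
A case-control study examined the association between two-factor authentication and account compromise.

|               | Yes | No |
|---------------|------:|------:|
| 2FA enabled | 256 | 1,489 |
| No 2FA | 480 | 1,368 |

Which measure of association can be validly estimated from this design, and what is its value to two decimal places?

0.49

Cells: a = 256, b = 1489, c = 480, d = 1368.
This is a case-control study: participants were sampled on outcome status, so risks in the source population cannot be estimated directly — relative risk is not valid here. The odds ratio is the appropriate measure.
OR = (a·d)/(b·c) = (256 × 1368) / (1489 × 480) = 350208 / 714720 = 0.48999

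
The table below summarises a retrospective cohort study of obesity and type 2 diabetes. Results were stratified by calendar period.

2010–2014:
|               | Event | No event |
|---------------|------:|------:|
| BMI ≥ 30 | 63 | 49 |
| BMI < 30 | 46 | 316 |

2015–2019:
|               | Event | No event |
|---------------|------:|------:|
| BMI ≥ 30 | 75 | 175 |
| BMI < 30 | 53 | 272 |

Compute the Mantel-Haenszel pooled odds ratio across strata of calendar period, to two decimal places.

OR_MH = Σ(aᵢdᵢ/nᵢ) / Σ(bᵢcᵢ/nᵢ), where nᵢ is the stratum total.
Stratum 1 (2010–2014): n = 474; a·d/n = 63·316/474 = 42.0000; b·c/n = 49·46/474 = 4.7553
Stratum 2 (2015–2019): n = 575; a·d/n = 75·272/575 = 35.4783; b·c/n = 175·53/575 = 16.1304
OR_MH = (42.0000 + 35.4783) / (4.7553 + 16.1304) = 77.4783 / 20.8857 = 3.70963

3.71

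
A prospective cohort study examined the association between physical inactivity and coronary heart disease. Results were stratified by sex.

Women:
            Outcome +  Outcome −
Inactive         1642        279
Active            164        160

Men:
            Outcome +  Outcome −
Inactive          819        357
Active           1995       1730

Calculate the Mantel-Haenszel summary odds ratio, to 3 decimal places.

OR_MH = Σ(aᵢdᵢ/nᵢ) / Σ(bᵢcᵢ/nᵢ), where nᵢ is the stratum total.
Stratum 1 (Women): n = 2245; a·d/n = 1642·160/2245 = 117.0245; b·c/n = 279·164/2245 = 20.3813
Stratum 2 (Men): n = 4901; a·d/n = 819·1730/4901 = 289.0981; b·c/n = 357·1995/4901 = 145.3203
OR_MH = (117.0245 + 289.0981) / (20.3813 + 145.3203) = 406.1226 / 165.7016 = 2.45093

2.451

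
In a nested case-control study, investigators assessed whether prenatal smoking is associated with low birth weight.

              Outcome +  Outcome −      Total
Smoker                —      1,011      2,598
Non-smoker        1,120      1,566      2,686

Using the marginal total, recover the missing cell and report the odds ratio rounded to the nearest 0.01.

2.19

The missing cell is in the exposed row: 2598 − 1011 = 1587.
So a = 1587, b = 1011, c = 1120, d = 1566.
OR = (a·d)/(b·c) = (1587 × 1566) / (1011 × 1120) = 2485242 / 1132320 = 2.19482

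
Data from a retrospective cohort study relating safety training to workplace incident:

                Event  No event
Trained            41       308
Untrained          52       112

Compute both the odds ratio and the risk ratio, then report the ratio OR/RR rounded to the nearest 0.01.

Cells: a = 41, b = 308, c = 52, d = 112.
OR = (41·112)/(308·52) = 4592/16016 = 0.28671
Risk in exposed = 41/349 = 0.11748; risk in unexposed = 52/164 = 0.31707; RR = 0.37051
OR/RR = 0.28671 / 0.37051 = 0.77384
The outcome is not rare, so the OR lies further from 1 than the RR.

0.77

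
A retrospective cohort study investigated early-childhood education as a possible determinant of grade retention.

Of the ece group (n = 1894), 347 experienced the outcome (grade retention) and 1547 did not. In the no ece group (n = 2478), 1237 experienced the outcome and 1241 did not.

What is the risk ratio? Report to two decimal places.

From the description: a = 347, b = 1547, c = 1237, d = 1241.
Risk in exposed = 347/1894 = 0.18321; risk in unexposed = 1237/2478 = 0.49919.
RR = 0.18321 / 0.49919 = 0.36701
The risk is 63% lower among the exposed than among the unexposed.

0.37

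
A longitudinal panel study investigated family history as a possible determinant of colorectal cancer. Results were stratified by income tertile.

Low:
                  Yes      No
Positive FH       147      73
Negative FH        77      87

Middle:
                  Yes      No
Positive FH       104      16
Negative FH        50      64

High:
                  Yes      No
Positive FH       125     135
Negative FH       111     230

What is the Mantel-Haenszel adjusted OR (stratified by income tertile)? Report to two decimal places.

OR_MH = Σ(aᵢdᵢ/nᵢ) / Σ(bᵢcᵢ/nᵢ), where nᵢ is the stratum total.
Stratum 1 (Low): n = 384; a·d/n = 147·87/384 = 33.3047; b·c/n = 73·77/384 = 14.6380
Stratum 2 (Middle): n = 234; a·d/n = 104·64/234 = 28.4444; b·c/n = 16·50/234 = 3.4188
Stratum 3 (High): n = 601; a·d/n = 125·230/601 = 47.8369; b·c/n = 135·111/601 = 24.9334
OR_MH = (33.3047 + 28.4444 + 47.8369) / (14.6380 + 3.4188 + 24.9334) = 109.5861 / 42.9903 = 2.54909

2.55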